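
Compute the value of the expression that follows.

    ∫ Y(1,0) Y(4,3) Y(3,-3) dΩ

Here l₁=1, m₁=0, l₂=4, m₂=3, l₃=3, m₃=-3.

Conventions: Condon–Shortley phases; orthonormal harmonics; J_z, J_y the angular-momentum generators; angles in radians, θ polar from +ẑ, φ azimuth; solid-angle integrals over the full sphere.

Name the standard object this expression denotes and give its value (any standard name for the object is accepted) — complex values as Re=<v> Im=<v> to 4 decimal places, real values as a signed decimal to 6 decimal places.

Gaunt coefficient, -0.162868

This is a Gaunt coefficient — the integral of a triple product of spherical harmonics over the sphere.
Checks pass: Σm=0; 8 even; l₃=3∈[3,5].
(2·1+1)(2·4+1)(2·3+1) = 189
Δ: 2! 0! 6! / 9! → 1/252
sum: t=1:−1/36 = -1/36
3j²(1 4 3; 0 0 0) = Δ·Π!·Σ² = 4/63  (sign +1)
sum: t=1:−1/720 = -1/720
3j²(1 4 3; 0 3 -3) = Δ·Π!·Σ² = 1/36  (sign -1)
combine: 4πI² = 189·4/63·1/36 = 1/3
take √, sign -1: I = -0.16286750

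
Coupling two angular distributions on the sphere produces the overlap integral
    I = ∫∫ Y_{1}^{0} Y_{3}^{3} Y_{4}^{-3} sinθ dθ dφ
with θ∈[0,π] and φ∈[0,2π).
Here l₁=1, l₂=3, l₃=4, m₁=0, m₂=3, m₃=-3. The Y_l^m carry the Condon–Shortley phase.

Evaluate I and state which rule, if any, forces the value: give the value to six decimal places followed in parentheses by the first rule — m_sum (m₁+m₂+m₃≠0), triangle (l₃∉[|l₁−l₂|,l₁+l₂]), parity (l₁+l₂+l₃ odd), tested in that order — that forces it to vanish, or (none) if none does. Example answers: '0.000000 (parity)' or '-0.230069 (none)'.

Rules hold: Σm=0, L=8 even, 2≤4≤4.
N = 3·7·9 = 189
Δ = 0!·2!·6!/9! = 1/252
Racah Σ t=0..0: t=0:+1/36 = 1/36
⇒ 3j(1 3 4; 0 0 0)² = 4/63, sgn +1
Racah Σ t=0..0: t=0:+1/720 = 1/720
⇒ 3j(1 3 4; 0 3 -3)² = 1/36, sgn -1
4πI² = N·(3j₀)²·(3jₘ)² = 1/3
I = -1·√(0.333333/4π) = -0.16286750
No selection rule forces the value: the integral is nonzero (none).

-0.162868 (none)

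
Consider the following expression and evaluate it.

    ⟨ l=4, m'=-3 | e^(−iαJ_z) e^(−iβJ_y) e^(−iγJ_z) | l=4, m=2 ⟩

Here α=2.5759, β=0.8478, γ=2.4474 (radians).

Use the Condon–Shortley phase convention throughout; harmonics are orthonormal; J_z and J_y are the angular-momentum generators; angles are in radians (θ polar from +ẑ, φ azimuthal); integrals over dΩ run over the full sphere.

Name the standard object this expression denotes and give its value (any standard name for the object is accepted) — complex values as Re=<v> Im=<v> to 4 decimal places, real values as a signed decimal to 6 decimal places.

This is a Wigner D-matrix element — the rotation-matrix element ⟨l m'| R(α,β,γ) |l m⟩ in the angular-momentum basis.
D^4_{-3,2}(2.5759,0.8478,2.4474) = e^{-i·-3·2.5759}·d^4_{-3,2}(0.8478)·e^{-i·2·2.4474}. Compute d first:
Half-angle: c=0.911492, s=0.411318. N=√(1·5040·720·2)=2693.993318
k∈{5,6} keeps every argument non-negative
  k=5: (−1)^0·2693.9933/(240)·0.9115^3·0.4113^5 = +0.100077
  k=6: (−1)^1·2693.9933/(720)·0.9115^1·0.4113^7 = -0.006793
d^4_{-3,2}(0.8478) = +0.100077 -0.006793 = +0.093284
Attach z-rotation phases: D = e^{-i(-3)(2.5759)}·(+0.093284)·e^{-i(2)(2.4474)} = -0.088875+0.028341i

Wigner D-matrix element, Re=-0.0889 Im=0.0283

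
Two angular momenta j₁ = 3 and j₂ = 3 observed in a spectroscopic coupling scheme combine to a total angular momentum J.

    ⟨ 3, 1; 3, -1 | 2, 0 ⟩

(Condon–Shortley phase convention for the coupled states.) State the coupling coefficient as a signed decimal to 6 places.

√[5·4!2!2!/9! · 4!2!2!4!2!2!] = √(256/21)
  +(−1)^0/∏(0,4,2,2,0,0)! = 1/96  (running 1/96)
  +(−1)^1/∏(1,3,1,1,1,1)! = -1/6  (running -5/32)
  +(−1)^2/∏(2,2,0,0,2,2)! = 1/16  (running -3/32)
⟨..|..⟩ = √(256/21)·(-3/32) = -0.327327

−√(3/28) ≈ -0.327327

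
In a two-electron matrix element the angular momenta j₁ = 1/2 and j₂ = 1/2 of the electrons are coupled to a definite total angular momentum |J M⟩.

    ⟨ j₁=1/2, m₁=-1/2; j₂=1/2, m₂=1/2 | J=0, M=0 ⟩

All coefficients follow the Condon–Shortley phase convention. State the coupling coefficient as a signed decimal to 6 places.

-0.707107

triangle: 1!*0!*0!/2! = 1/2
(j±m)!: 0!*1!*1!*0!*0!*0! = 1
prefactor² = (2J+1)*Δ*N² = 1/2
  k=1: −1/(1!*0!*0!*0!*0!*0!) = -1
Σ = -1  ⇒  CG² = 1/2*(-1)² = 1/2
CG = −√(1/2) = -0.707107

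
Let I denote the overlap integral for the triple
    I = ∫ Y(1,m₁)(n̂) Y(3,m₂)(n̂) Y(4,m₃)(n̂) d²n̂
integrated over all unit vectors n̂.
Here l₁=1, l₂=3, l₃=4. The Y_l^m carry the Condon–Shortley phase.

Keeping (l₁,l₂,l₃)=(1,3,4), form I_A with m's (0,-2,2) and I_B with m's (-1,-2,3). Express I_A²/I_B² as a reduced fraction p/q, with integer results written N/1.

l's match ⇒ only the (l;m) 3-j factors differ between A and B.
A: triangle coeff Δ(1,3,4) = 1/252; Σ_t [0,0]: t=0:+1/120 = 1/120; (3j)²=1/21 [(1 3 4; 0 -2 2)], sign=+1
B: triangle coeff Δ(1,3,4) = 1/252; Σ_t [0,0]: t=0:+1/240 = 1/240; (3j)²=1/12 [(1 3 4; -1 -2 3)], sign=-1
I_A²/I_B² = (1/21)/(1/12) = 4/7

4/7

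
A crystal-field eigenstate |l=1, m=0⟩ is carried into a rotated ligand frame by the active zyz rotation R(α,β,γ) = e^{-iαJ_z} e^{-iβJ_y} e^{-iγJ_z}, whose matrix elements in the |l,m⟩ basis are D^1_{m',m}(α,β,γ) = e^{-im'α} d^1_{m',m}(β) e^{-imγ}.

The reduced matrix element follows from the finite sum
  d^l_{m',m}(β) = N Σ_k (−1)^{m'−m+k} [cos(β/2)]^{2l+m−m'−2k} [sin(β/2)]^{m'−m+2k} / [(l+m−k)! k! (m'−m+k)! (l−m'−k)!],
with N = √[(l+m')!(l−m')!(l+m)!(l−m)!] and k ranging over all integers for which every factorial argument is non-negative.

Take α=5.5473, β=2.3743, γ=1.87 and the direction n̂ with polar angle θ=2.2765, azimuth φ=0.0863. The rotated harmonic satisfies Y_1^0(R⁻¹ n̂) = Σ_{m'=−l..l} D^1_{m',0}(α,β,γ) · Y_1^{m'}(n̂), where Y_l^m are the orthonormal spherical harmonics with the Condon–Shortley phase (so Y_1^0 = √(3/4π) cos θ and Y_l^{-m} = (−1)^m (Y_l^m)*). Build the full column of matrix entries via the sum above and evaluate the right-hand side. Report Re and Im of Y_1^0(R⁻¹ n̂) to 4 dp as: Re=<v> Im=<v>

Re=0.4038 Im=0.0000

Need the full column D^1_{m',0} for m'=−1..1 at α=5.5473, β=2.3743, γ=1.8700.
cos(β/2)=0.374304, sin(β/2)=0.927306
d^1_{-1,0}: single k=1 term ⇒ +0.490866;  D = +0.363848-0.329491i
d^1_{0,0}: k∈[0..1] ⇒ +0.140104 -0.859896 = -0.719793;  D = -0.719793+0.000000i
d^1_{1,0}: single k=0 term ⇒ -0.490866;  D = -0.363848-0.329491i
Y_1^{m'}(θ=2.2765,φ=0.0863) and Σ D·Y over m':
  (+0.3638-0.3295i)·(+0.2620-0.0227i)  (-0.7198+0.0000i)·(-0.3169+0.0000i)  (-0.3638-0.3295i)·(-0.2620-0.0227i)
Y_1^0(R⁻¹ n̂) = +0.403814+0.000000i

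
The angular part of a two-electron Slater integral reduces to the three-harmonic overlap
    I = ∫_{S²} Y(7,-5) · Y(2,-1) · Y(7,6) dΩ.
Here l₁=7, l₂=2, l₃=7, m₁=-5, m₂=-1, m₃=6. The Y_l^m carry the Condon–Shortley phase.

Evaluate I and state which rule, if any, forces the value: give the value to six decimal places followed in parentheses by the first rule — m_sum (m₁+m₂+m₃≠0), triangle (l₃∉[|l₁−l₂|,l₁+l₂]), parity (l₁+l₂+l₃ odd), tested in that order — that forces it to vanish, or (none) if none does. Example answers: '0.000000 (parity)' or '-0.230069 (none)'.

Rules hold: Σm=0, L=16 even, 5≤7≤9.
N = 15·5·15 = 1125
Δ = 2!·12!·2!/17! = 1/185640
Racah Σ t=0..2: t=0:+1/2419200 t=1:−1/518400 t=2:+1/2419200 = -1/907200
⇒ 3j(7 2 7; 0 0 0)² = 56/3315, sgn +1
Racah Σ t=0..1: t=0:+1/958003200 t=1:−1/79833600 = -1/87091200
⇒ 3j(7 2 7; -5 -1 6)² = 121/4760, sgn +1
4πI² = N·(3j₀)²·(3jₘ)² = 1815/3757
I = +1·√(0.483098/4π) = 0.19607074
No selection rule forces the value: the integral is nonzero (none).

0.196071 (none)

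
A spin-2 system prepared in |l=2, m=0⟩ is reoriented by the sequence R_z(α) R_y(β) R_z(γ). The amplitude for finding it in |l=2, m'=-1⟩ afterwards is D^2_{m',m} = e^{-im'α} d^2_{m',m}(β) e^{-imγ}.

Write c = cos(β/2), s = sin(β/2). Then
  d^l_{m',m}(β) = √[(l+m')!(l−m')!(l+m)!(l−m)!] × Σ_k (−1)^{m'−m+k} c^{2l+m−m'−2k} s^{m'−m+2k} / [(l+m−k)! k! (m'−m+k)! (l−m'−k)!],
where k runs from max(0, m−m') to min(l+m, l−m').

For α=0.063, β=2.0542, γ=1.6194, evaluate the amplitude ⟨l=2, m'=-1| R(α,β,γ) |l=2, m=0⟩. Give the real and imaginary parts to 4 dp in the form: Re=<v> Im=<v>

D^2_{-1,0}(0.0630,2.0542,1.6194) = e^{-i·-1·0.0630}·d^2_{-1,0}(2.0542)·e^{-i·0·1.6194}. Compute d first:
With c≡cos(β/2)=0.517303 and s≡sin(β/2)=0.855802, N=[1·6·2·2]^{1/2}=4.898979
The bounds max(0,m−m')=1 and min(l+m,l−m')=2 give 2 terms
  k=1: (−1)^0·4.8990/(2)·0.5173^3·0.8558^1 = +0.290191
  k=2: (−1)^1·4.8990/(2)·0.5173^1·0.8558^3 = -0.794220
d^2_{-1,0}(2.0542) = +0.290191 -0.794220 = -0.504029
D = (+0.998016+0.062958i)·(-0.504029)·(+1.000000+0.000000i) = -0.503030-0.031733i

Re=-0.5030 Im=-0.0317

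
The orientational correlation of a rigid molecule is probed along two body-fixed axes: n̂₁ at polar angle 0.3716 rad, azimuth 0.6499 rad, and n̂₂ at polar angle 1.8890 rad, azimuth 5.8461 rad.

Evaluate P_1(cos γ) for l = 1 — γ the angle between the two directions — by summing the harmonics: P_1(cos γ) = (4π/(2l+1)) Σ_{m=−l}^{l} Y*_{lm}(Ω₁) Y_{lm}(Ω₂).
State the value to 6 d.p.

-0.131085

Expand P_1 via completeness: Σ_{m} conj(Y_{1,m}) at Ω₁ times Y_{1,m} at Ω₂ —
  [-1]  conj(Y_{1,-1})(Ω₁) = 0.09988 + 0.07591j ; Y_{1,-1}(Ω₂) = 0.29730 + 0.13891j ; Δ = 0.01915 + 0.03644j
  [+0]  conj(Y_{1,0})(Ω₁) = 0.45525 + 0.00000j ; Y_{1,0}(Ω₂) = -0.15286 + 0.00000j ; Δ = -0.06959 + 0.00000j
  [+1]  conj(Y_{1,1})(Ω₁) = -0.09988 + 0.07591j ; Y_{1,1}(Ω₂) = -0.29730 + 0.13891j ; Δ = 0.01915 - 0.03644j
Σ over m = -0.03129 + 0.00000j; ×(4π/3) → -0.13109 + 0.00000j. Real part: -0.131085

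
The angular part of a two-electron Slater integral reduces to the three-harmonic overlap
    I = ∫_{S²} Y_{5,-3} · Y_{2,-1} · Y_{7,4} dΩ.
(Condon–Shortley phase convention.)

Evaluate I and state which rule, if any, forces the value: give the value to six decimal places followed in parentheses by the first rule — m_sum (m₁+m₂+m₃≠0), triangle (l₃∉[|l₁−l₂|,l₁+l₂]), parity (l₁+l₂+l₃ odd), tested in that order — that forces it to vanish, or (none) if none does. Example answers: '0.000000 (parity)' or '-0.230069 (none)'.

m-sum 0 ✓  L=14 even ✓  3≤7≤7 ✓
Π(2lᵢ+1) = 11×5×15 = 825
triangle coeff Δ(5,2,7) = 1/15015
Σ_t [0,0]: t=0:+1/57600 = 1/57600
(3j)²=21/715 [(5 2 7; 0 0 0)], sign=-1
Σ_t [0,0]: t=0:+1/483840 = 1/483840
(3j)²=3/91 [(5 2 7; -3 -1 4)], sign=-1
⇒ 4πI² = 135/169
I = (+1)√(135/169/(4π)) = 0.25212656
No selection rule forces the value: the integral is nonzero (none).

0.252127 (none)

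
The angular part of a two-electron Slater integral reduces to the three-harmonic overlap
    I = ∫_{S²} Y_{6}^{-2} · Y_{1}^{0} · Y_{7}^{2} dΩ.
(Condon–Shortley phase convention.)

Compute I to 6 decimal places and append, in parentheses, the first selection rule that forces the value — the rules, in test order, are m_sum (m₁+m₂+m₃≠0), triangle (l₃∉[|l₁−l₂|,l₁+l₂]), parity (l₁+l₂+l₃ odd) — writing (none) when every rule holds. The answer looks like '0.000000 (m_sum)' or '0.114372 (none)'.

0.234717 (none)

Rules hold: Σm=0, L=14 even, 5≤7≤7.
N = 13·3·15 = 585
Δ = 0!·12!·2!/15! = 1/1365
Racah Σ t=0..0: t=0:+1/518400 = 1/518400
⇒ 3j(6 1 7; 0 0 0)² = 7/195, sgn -1
Racah Σ t=0..0: t=0:+1/967680 = 1/967680
⇒ 3j(6 1 7; -2 0 2)² = 3/91, sgn -1
4πI² = N·(3j₀)²·(3jₘ)² = 9/13
I = +1·√(0.692308/4π) = 0.23471705
No selection rule forces the value: the integral is nonzero (none).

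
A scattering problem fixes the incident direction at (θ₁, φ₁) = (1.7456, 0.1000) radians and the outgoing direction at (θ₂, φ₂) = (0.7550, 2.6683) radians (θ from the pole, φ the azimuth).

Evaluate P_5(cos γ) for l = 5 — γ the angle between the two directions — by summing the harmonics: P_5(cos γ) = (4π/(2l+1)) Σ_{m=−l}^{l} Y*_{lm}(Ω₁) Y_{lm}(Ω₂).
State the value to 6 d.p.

0.355051

Addition theorem: P_5(cos γ) = (4π/11) Σ_m Y*_{lm}(Ω₁) Y_{lm}(Ω₂), m = −5…5:
  m=-5: (0.377210, 0.206071) × (0.050108, -0.049090) = (0.029017, -0.008191)  (running Σ = (0.029017, -0.008191))
  m=-4: (-0.221100, -0.093480) × (-0.074686, 0.223594) = (0.037415, -0.042455)  (running Σ = (0.066432, -0.050646))
  m=-3: (-0.229697, -0.071054) × (-0.063162, -0.415333) = (-0.015003, 0.099889)  (running Σ = (0.051429, 0.049242))
  m=-2: (0.254714, 0.051633) × (0.200260, 0.278028) = (0.036654, 0.081158)  (running Σ = (0.088083, 0.130400))
  m=-1: (0.186965, 0.018759) × (0.101188, 0.051820) = (0.017947, 0.011587)  (running Σ = (0.106029, 0.141987))
  m=0: (-0.263200, -0.000000) × (-0.375139, 0.000000) = (0.098737, 0.000000)  (running Σ = (0.204766, 0.141987))
  m=1: (-0.186965, 0.018759) × (-0.101188, 0.051820) = (0.017947, -0.011587)  (running Σ = (0.222712, 0.130400))
  m=2: (0.254714, -0.051633) × (0.200260, -0.278028) = (0.036654, -0.081158)  (running Σ = (0.259366, 0.049242))
  m=3: (0.229697, -0.071054) × (0.063162, -0.415333) = (-0.015003, -0.099889)  (running Σ = (0.244363, -0.050646))
  m=4: (-0.221100, 0.093480) × (-0.074686, -0.223594) = (0.037415, 0.042455)  (running Σ = (0.281778, -0.008191))
  m=5: (-0.377210, 0.206071) × (-0.050108, -0.049090) = (0.029017, 0.008191)  (running Σ = (0.310795, 0.000000))
Total Σ_m = (0.310795, 0.000000). Multiply by 1.142397: (0.355051, 0.000000). P_5(cos γ) = 0.355051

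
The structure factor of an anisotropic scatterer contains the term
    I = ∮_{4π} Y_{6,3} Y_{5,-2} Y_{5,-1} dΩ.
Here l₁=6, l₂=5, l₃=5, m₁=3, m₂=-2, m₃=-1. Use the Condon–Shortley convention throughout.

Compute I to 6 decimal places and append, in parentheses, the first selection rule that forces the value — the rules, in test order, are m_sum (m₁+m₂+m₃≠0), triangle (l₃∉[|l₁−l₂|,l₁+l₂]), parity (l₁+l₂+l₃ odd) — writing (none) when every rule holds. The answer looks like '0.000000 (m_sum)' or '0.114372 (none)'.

Checks pass: Σm=0; 16 even; l₃=5∈[1,11].
(2·6+1)(2·5+1)(2·5+1) = 1573
Δ: 6! 6! 4! / 17! → 1/28588560
sum: t=1:−1/345600 t=2:+1/13824 t=3:−1/5184 t=4:+1/13824 t=5:−1/345600 = -7/129600
3j²(6 5 5; 0 0 0) = Δ·Π!·Σ² = 80/7293  (sign +1)
sum: t=0:+1/155520 t=1:−1/23040 t=2:+1/34560 t=3:−1/622080 = -1/103680
3j²(6 5 5; 3 -2 -1) = Δ·Π!·Σ² = 9/2431  (sign -1)
combine: 4πI² = 1573·80/7293·9/2431 = 240/3757
take √, sign -1: I = -0.07129845
No selection rule forces the value: the integral is nonzero (none).

-0.071298 (none)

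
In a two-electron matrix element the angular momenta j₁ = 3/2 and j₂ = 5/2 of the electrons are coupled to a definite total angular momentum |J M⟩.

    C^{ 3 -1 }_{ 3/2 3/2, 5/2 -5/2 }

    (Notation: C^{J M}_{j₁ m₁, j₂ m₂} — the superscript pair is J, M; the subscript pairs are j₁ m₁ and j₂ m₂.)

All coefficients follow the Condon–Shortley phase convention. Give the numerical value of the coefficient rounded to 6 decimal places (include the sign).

√[7·1!2!4!/8! · 3!0!0!5!2!4!] = √(288)
  +(−1)^0/∏(0,1,0,0,2,4)! = 1/48  (running 1/48)
⟨..|..⟩ = √(288)·(1/48) = +0.353553

+√(1/8) = +0.353553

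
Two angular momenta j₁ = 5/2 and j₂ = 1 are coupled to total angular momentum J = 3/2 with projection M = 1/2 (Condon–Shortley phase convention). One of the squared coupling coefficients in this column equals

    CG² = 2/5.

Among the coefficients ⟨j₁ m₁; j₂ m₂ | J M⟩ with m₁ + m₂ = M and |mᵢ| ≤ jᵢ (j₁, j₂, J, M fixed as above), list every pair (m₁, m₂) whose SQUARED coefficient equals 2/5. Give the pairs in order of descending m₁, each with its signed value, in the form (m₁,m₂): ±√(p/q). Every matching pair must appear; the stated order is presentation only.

(3/2,-1): +√(2/5); (1/2,0): −√(2/5)

Admissible pairs with m₁+m₂ = M = 1/2: (-1/2,1), (1/2,0), (3/2,-1)
  (m₁,m₂)=(3/2,-1): CG² = 2/5, CG = +√(2/5)   ← matches the target
  (m₁,m₂)=(1/2,0): CG² = 2/5, CG = −√(2/5)   ← matches the target
  (m₁,m₂)=(-1/2,1): CG² = 1/5, CG = +√(1/5)
Pairs with CG² = 2/5: (3/2,-1): +√(2/5); (1/2,0): −√(2/5)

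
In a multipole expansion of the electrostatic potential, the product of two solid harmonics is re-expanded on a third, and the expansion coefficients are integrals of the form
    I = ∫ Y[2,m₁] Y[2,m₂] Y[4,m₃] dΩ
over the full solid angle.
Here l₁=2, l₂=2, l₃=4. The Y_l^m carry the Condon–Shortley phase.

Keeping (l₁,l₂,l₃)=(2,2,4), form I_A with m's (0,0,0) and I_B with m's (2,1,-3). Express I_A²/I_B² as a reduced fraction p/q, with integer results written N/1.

Shared (l₁,l₂,l₃)=(2,2,4): N and (l;000)² cancel in I_A²/I_B².
A: Δ = 0!·4!·4!/9! = 1/630; Racah Σ t=0..0: t=0:+1/16 = 1/16; ⇒ 3j(2 2 4; 0 0 0)² = 2/35, sgn +1
B: Δ = 0!·4!·4!/9! = 1/630; Racah Σ t=0..0: t=0:+1/144 = 1/144; ⇒ 3j(2 2 4; 2 1 -3)² = 1/18, sgn -1
I_A²/I_B² = (2/35)/(1/18) = 36/35

36/35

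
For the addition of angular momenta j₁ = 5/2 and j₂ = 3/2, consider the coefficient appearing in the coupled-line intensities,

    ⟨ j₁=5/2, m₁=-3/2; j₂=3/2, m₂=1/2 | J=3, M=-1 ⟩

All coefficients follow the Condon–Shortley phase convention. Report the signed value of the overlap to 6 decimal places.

triangle: 1!*4!*2!/8! = 48/40320
(j±m)!: 1!*4!*2!*1!*2!*4! = 2304
prefactor² = (2J+1)*Δ*N² = 96/5
  k=0: +1/(0!*1!*4!*2!*0!*0!) = 1/48
  k=1: −1/(1!*0!*3!*1!*1!*1!) = -1/6
Σ = -7/48  ⇒  CG² = 96/5*(-7/48)² = 49/120
CG = −√(49/120) = -0.639010

−√(49/120) ≈ -0.639010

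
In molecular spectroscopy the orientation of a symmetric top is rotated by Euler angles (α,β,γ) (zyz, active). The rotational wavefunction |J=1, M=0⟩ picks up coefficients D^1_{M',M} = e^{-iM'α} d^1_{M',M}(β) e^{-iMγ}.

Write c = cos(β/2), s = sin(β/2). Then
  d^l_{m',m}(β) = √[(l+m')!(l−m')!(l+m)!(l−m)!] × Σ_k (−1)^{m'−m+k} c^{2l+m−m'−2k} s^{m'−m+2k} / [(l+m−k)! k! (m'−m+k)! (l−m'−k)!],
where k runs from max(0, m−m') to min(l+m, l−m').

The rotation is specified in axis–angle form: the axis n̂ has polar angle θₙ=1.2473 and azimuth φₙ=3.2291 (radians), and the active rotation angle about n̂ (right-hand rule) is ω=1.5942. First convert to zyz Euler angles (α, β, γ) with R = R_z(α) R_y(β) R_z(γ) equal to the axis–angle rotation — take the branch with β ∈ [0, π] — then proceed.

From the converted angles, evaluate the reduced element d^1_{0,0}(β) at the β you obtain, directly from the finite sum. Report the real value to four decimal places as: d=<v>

d=0.0800

Axis–angle → zyz. n̂ = (sinθₙcosφₙ, sinθₙsinφₙ, cosθₙ) = (-0.944502, -0.082862, +0.317883), ω = 1.5942.
R = I cosω + sinω [n̂]ₓ + (1−cosω) n̂n̂ᵀ gives
  R = [+0.889559, -0.237701, -0.390107; +0.397892, -0.016375, +0.917286; -0.224428, -0.971200, +0.080013]
β = atan2(√(R₁₃²+R₂₃²), R₃₃) = 1.490698; α = atan2(R₂₃, R₁₃) mod 2π = 1.972908; γ = atan2(R₃₂, −R₃₁) mod 2π = 4.939486
d^1_{0,0}(β=1.4907) via the finite sum:
c=cos(1.490698/2)=0.734851, s=sin(1.490698/2)=0.678228; N=√[1·1·1·1]=1.000000
k: max(0,(0)−(0))=0 … min(1+(0),1−(0))=1
  k=0: (−1)^0·1.0000/(1)·0.7349^2·0.6782^0 = +0.540007
  k=1: (−1)^1·1.0000/(1)·0.7349^0·0.6782^2 = -0.459993
d^1_{0,0}(1.4907) = +0.540007 -0.459993 = +0.080013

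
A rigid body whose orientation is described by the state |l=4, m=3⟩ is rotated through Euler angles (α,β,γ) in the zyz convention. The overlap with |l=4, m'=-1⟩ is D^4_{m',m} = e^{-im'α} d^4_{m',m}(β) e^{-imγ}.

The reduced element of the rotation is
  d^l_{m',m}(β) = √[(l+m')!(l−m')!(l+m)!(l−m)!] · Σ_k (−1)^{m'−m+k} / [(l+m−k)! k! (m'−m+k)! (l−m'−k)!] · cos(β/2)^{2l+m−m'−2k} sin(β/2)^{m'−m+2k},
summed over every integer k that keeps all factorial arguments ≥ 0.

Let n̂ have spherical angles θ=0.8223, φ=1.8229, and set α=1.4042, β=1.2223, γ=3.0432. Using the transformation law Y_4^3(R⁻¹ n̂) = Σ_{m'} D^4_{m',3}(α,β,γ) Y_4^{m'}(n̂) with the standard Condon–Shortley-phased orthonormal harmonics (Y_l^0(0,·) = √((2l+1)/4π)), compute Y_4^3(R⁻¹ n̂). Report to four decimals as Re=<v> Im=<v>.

Need the full column D^4_{m',3} for m'=−4..4 at α=1.4042, β=1.2223, γ=3.0432.
cos(β/2)=0.818989, sin(β/2)=0.573810
d^4_{-4,3}: single k=7 term ⇒ +0.047446;  D = -0.044214+0.017211i
d^4_{-3,3}: k∈[6..7] ⇒ +0.167595 -0.011753 = +0.155842;  D = +0.031665+0.152591i
d^4_{-2,3}: k∈[5..6] ⇒ +0.383582 -0.062765 = +0.320817;  D = +0.320585-0.012193i
d^4_{-1,3}: k∈[4..5] ⇒ +0.645211 -0.190035 = +0.455177;  D = +0.058366-0.451419i
d^4_{0,3}: k∈[3..4] ⇒ +0.823677 -0.404331 = +0.419346;  D = -0.401210-0.121992i
d^4_{1,3}: k∈[2..3] ⇒ +0.788630 -0.645211 = +0.143419;  D = -0.063898+0.128398i
d^4_{2,3}: k∈[1..2] ⇒ +0.530612 -0.781409 = -0.250797;  D = -0.202891-0.147425i
d^4_{3,3}: k∈[0..1] ⇒ +0.202406 -0.695506 = -0.493101;  D = -0.351995+0.345322i
d^4_{4,3}: single k=0 term ⇒ -0.401105;  D = +0.229528+0.328941i
Y_4^{m'}(θ=0.8223,φ=1.8229) and Σ D·Y over m':
  (-0.0442+0.0172i)·(+0.0680-0.1079i)  (+0.0317+0.1526i)·(+0.2299+0.2437i)  (+0.3206-0.0122i)·(-0.3525+0.1945i)  (+0.0584-0.4514i)·(-0.0142-0.0553i)  (-0.4012-0.1220i)·(-0.3583+0.0000i)  (-0.0639+0.1284i)·(+0.0142-0.0553i)  (-0.2029-0.1474i)·(-0.3525-0.1945i)  (-0.3520+0.3453i)·(-0.2299+0.2437i)  (+0.2295+0.3289i)·(+0.0680+0.1079i)
Y_4^3(R⁻¹ n̂) = +0.002185+0.141053i

Re=0.0022 Im=0.1411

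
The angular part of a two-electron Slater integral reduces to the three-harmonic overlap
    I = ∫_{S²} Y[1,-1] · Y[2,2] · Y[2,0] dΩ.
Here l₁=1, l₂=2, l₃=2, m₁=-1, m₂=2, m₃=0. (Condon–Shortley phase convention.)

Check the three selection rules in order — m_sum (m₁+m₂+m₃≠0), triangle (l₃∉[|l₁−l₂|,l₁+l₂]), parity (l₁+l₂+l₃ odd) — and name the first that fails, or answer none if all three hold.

m_sum

m₁+m₂+m₃ = -1 + 2 + 0 = 1  ✗
triangle: |1−2|=1 ≤ l₃=2 ≤ 1+2=3
parity: l₁+l₂+l₃ = 5 is odd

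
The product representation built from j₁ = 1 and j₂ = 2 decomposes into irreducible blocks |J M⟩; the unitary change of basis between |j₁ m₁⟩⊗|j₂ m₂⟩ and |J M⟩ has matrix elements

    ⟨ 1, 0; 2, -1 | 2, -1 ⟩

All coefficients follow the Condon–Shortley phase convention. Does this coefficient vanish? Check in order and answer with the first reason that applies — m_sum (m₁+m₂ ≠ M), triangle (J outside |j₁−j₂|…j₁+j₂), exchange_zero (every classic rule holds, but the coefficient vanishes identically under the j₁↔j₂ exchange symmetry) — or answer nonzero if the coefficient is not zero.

nonzero

m-sum: m₁+m₂ = 0+(-1) = -1, M = -1  ✓
triangle: |j₁−j₂| = 1 ≤ J = 2 ≤ j₁+j₂ = 3  ✓
exchange: j₁≠j₂ or m₁≠m₂ — the exchange symmetry imposes no constraint here
value check: CG = +√(1/6) = +0.408248 ≠ 0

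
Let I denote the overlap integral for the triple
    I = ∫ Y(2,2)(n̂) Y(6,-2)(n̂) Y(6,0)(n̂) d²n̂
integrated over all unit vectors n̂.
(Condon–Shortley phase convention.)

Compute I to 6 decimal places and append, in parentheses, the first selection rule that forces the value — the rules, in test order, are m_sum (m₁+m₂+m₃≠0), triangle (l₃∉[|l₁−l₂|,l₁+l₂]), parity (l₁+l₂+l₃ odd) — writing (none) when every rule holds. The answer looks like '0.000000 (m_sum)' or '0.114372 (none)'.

Rules hold: Σm=0, L=14 even, 4≤6≤8.
N = 5·13·13 = 845
Δ = 2!·2!·10!/15! = 1/90090
Racah Σ t=0..2: t=0:+1/69120 t=1:−1/14400 t=2:+1/69120 = -7/172800
⇒ 3j(2 6 6; 0 0 0)² = 14/715, sgn -1
Racah Σ t=0..0: t=0:+1/69120 = 1/69120
⇒ 3j(2 6 6; 2 -2 0)² = 4/143, sgn +1
4πI² = N·(3j₀)²·(3jₘ)² = 56/121
I = -1·√(0.46281/4π) = -0.19190947
No selection rule forces the value: the integral is nonzero (none).

-0.191909 (none)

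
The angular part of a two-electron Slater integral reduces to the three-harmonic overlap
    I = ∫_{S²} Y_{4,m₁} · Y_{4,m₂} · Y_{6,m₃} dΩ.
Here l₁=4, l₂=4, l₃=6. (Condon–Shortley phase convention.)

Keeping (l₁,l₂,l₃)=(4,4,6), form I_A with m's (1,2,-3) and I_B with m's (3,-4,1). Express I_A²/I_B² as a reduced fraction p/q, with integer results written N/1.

Same 4,4,6: normalisation and zero-m 3j drop out of the ratio.
A: Δ: 2! 6! 6! / 15! → 1/1261260; sum: t=0:+1/51840 t=1:−1/5760 t=2:+1/11520 = -7/103680; 3j²(4 4 6; 1 2 -3) = Δ·Π!·Σ² = 7/858  (sign +1)
B: Δ: 2! 6! 6! / 15! → 1/1261260; sum: t=0:+1/172800 = 1/172800; 3j²(4 4 6; 3 -4 1) = Δ·Π!·Σ² = 7/2145  (sign -1)
I_A²/I_B² = (7/858)/(7/2145) = 5/2

5/2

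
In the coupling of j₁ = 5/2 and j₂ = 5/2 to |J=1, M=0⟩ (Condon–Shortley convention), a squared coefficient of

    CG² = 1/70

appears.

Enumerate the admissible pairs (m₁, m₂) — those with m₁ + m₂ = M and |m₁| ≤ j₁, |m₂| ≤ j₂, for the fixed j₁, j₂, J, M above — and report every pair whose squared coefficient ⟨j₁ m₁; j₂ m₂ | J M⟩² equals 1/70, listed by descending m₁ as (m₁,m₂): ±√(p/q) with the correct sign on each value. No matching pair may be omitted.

Admissible pairs with m₁+m₂ = M = 0: (-5/2,5/2), (-3/2,3/2), (-1/2,1/2), (1/2,-1/2), (3/2,-3/2), (5/2,-5/2)
  (m₁,m₂)=(5/2,-5/2): CG² = 5/14, CG = +√(5/14)
  (m₁,m₂)=(3/2,-3/2): CG² = 9/70, CG = −√(9/70)
  (m₁,m₂)=(1/2,-1/2): CG² = 1/70, CG = +√(1/70)   ← matches the target
  (m₁,m₂)=(-1/2,1/2): CG² = 1/70, CG = +√(1/70)   ← matches the target
  (m₁,m₂)=(-3/2,3/2): CG² = 9/70, CG = −√(9/70)
  (m₁,m₂)=(-5/2,5/2): CG² = 5/14, CG = +√(5/14)
Pairs with CG² = 1/70: (1/2,-1/2): +√(1/70); (-1/2,1/2): +√(1/70)

(1/2,-1/2): +√(1/70); (-1/2,1/2): +√(1/70)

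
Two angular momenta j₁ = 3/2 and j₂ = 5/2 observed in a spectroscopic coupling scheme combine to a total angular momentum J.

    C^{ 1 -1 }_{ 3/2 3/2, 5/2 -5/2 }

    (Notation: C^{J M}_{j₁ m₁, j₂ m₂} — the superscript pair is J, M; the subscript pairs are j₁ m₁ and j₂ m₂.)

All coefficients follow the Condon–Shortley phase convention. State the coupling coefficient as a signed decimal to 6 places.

triangle: 3!*0!*2!/6! = 12/720
(j±m)!: 3!*0!*0!*5!*0!*2! = 1440
prefactor² = (2J+1)*Δ*N² = 72
  k=0: +1/(0!*3!*0!*0!*0!*2!) = 1/12
Σ = 1/12  ⇒  CG² = 72*(1/12)² = 1/2
CG = +√(1/2) = +0.707107

+0.707107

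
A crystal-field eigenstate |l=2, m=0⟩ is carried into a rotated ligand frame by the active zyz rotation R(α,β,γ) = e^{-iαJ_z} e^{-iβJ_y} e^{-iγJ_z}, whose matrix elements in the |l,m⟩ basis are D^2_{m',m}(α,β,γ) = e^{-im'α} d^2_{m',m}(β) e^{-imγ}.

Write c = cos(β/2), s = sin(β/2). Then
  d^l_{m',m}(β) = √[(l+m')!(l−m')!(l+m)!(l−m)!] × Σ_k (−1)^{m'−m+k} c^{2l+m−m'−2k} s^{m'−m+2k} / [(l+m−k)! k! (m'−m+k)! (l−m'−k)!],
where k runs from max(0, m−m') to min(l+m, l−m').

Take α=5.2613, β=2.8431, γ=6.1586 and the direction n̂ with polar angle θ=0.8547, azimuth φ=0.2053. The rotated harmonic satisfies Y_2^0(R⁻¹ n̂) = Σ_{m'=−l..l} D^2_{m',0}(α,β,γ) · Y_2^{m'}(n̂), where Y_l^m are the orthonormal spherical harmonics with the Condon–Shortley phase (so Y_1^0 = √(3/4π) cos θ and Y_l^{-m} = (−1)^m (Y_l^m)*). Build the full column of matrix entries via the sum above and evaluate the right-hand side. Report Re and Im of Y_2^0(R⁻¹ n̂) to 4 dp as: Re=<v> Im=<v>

Need the full column D^2_{m',0} for m'=−2..2 at α=5.2613, β=2.8431, γ=6.1586.
cos(β/2)=0.148693, sin(β/2)=0.988883
d^2_{-2,0}: single k=2 term ⇒ +0.052960;  D = -0.024125-0.047146i
d^2_{-1,0}: k∈[1..2] ⇒ +0.007963 -0.352210 = -0.344246;  D = -0.179613+0.293674i
d^2_{0,0}: k∈[0..2] ⇒ +0.000489 -0.086483 +0.956270 = +0.870276;  D = +0.870276+0.000000i
d^2_{1,0}: k∈[0..1] ⇒ -0.007963 +0.352210 = +0.344246;  D = +0.179613+0.293674i
d^2_{2,0}: single k=0 term ⇒ +0.052960;  D = -0.024125+0.047146i
Y_2^{m'}(θ=0.8547,φ=0.2053) and Σ D·Y over m':
  (-0.0241-0.0471i)·(+0.2015-0.0877i)  (-0.1796+0.2937i)·(+0.3745-0.0780i)  (+0.8703+0.0000i)·(+0.0923+0.0000i)  (+0.1796+0.2937i)·(-0.3745-0.0780i)  (-0.0241+0.0471i)·(+0.2015+0.0877i)
Y_2^0(R⁻¹ n̂) = -0.026378+0.000000i

Re=-0.0264 Im=0.0000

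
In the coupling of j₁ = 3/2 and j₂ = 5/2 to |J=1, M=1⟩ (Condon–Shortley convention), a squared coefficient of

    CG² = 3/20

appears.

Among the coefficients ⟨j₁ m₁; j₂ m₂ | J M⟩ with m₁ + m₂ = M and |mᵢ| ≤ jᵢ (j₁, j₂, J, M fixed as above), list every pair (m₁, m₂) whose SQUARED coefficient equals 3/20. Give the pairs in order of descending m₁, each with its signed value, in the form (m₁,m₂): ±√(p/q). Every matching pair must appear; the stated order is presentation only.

(1/2,1/2): −√(3/20)

Admissible pairs with m₁+m₂ = M = 1: (-3/2,5/2), (-1/2,3/2), (1/2,1/2), (3/2,-1/2)
  (m₁,m₂)=(3/2,-1/2): CG² = 1/20, CG = +√(1/20)
  (m₁,m₂)=(1/2,1/2): CG² = 3/20, CG = −√(3/20)   ← matches the target
  (m₁,m₂)=(-1/2,3/2): CG² = 3/10, CG = +√(3/10)
  (m₁,m₂)=(-3/2,5/2): CG² = 1/2, CG = −√(1/2)
Pairs with CG² = 3/20: (1/2,1/2): −√(3/20)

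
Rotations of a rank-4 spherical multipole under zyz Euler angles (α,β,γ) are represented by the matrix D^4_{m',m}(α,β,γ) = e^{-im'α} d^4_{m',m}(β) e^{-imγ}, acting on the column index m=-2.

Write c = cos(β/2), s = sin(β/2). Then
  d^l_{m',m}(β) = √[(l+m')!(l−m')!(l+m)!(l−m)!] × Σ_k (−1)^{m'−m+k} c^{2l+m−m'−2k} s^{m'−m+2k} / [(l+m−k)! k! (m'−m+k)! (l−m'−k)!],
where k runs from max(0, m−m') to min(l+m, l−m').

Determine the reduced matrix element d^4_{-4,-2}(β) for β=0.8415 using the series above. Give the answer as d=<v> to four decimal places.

d^4_{-4,-2}(β=0.8415) via the finite sum:
With c≡cos(β/2)=0.912783 and s≡sin(β/2)=0.408445, N=[1·40320·2·720]^{1/2}=7619.763776
k∈{2} keeps every argument non-negative
  k=2: (−1)^0·7619.7638/(1440)·0.9128^6·0.4084^2 = +0.510565
d^4_{-4,-2}(0.8415) = +0.510565

d=0.5106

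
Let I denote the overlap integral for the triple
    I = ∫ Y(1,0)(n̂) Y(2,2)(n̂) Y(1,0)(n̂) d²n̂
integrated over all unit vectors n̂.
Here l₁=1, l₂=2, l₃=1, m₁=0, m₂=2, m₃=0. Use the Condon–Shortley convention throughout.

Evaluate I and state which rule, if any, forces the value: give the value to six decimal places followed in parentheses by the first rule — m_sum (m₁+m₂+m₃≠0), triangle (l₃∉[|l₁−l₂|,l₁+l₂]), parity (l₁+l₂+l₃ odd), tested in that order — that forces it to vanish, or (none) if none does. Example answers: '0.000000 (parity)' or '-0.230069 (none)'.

Σmᵢ = 2 ≠ 0, so the φ-integral vanishes; I = 0

0.000000 (m_sum)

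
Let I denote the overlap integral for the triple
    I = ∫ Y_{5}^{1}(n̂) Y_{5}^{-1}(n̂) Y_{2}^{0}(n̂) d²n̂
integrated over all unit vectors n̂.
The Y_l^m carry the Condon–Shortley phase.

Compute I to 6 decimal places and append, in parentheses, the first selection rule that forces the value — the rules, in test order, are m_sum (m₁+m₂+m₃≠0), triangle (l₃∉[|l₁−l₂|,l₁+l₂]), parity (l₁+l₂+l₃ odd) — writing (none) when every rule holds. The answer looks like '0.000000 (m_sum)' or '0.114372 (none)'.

-0.145565 (none)

Rules hold: Σm=0, L=12 even, 0≤2≤10.
N = 11·11·5 = 605
Δ = 8!·2!·2!/13! = 1/38610
Racah Σ t=3..5: t=3:−1/2880 t=4:+1/576 t=5:−1/2880 = 1/960
⇒ 3j(5 5 2; 0 0 0)² = 10/429, sgn +1
Racah Σ t=2..4: t=2:+1/5760 t=3:−1/720 t=4:+1/2304 = -1/1280
⇒ 3j(5 5 2; 1 -1 0)² = 27/1430, sgn -1
4πI² = N·(3j₀)²·(3jₘ)² = 45/169
I = -1·√(0.266272/4π) = -0.14556534
No selection rule forces the value: the integral is nonzero (none).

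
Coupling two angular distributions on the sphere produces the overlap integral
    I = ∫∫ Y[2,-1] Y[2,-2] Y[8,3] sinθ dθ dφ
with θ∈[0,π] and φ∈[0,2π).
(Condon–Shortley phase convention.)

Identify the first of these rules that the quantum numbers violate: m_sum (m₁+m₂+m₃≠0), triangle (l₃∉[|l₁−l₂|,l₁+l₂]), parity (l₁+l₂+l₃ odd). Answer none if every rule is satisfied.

azimuthal sum: -1 − 2 + 3 = 0  ✓
l₃ must lie in [0,4]; have l₃=8  ✗
L = 2 + 2 + 8 = 12 (even)

triangle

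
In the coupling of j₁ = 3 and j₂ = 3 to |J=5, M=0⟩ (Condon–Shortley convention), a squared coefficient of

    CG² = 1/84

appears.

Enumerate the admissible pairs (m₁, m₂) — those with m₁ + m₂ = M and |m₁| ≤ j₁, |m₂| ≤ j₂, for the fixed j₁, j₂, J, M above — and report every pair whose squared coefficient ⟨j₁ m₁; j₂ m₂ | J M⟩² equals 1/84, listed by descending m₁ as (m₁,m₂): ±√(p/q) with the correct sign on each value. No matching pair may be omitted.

(3,-3): +√(1/84); (-3,3): −√(1/84)

Admissible pairs with m₁+m₂ = M = 0: (-3,3), (-2,2), (-1,1), (0,0), (1,-1), (2,-2), (3,-3)
  (m₁,m₂)=(3,-3): CG² = 1/84, CG = +√(1/84)   ← matches the target
  (m₁,m₂)=(2,-2): CG² = 4/21, CG = +√(4/21)
  (m₁,m₂)=(1,-1): CG² = 25/84, CG = +√(25/84)
  (m₁,m₂)=(0,0): CG² = 0/1, CG = 0
  (m₁,m₂)=(-1,1): CG² = 25/84, CG = −√(25/84)
  (m₁,m₂)=(-2,2): CG² = 4/21, CG = −√(4/21)
  (m₁,m₂)=(-3,3): CG² = 1/84, CG = −√(1/84)   ← matches the target
Pairs with CG² = 1/84: (3,-3): +√(1/84); (-3,3): −√(1/84)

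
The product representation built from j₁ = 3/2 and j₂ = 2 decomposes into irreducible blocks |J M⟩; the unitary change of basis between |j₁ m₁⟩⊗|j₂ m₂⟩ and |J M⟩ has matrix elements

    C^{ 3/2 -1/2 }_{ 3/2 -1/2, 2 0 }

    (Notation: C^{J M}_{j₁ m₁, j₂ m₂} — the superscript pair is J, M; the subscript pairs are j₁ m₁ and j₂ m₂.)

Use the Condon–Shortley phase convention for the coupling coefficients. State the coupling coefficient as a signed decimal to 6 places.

−√(1/5) ≈ -0.447214

triangle: 2!*1!*2!/6! = 4/720
(j±m)!: 1!*2!*2!*2!*1!*2! = 16
prefactor² = (2J+1)*Δ*N² = 16/45
  k=1: −1/(1!*1!*1!*1!*0!*1!) = -1
  k=2: +1/(2!*0!*0!*0!*1!*2!) = 1/4
Σ = -3/4  ⇒  CG² = 16/45*(-3/4)² = 1/5
CG = −√(1/5) = -0.447214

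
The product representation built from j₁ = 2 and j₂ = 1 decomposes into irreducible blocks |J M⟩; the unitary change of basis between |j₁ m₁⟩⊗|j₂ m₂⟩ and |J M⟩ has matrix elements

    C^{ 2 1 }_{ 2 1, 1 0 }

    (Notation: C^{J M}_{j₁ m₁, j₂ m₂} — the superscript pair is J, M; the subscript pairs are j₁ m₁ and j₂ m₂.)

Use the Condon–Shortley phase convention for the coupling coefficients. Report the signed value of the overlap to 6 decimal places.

+√(1/6) = +0.408248

triangle: 1!×3!×1!/6! = 6/720
(j±m)!: 3!×1!×1!×1!×3!×1! = 36
prefactor² = (2J+1)×Δ×N² = 3/2
  k=0: +1/(0!×1!×1!×1!×2!×0!) = 1/2
  k=1: −1/(1!×0!×0!×0!×3!×1!) = -1/6
Σ = 1/3  ⇒  CG² = 3/2×(1/3)² = 1/6
CG = +√(1/6) = +0.408248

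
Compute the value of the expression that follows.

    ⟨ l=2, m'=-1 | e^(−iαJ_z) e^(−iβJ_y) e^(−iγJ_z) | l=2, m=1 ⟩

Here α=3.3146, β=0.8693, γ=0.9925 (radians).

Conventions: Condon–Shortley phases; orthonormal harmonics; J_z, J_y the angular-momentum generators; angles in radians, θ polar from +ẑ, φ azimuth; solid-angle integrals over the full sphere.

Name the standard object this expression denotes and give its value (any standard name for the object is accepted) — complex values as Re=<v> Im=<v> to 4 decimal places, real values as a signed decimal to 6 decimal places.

This is a Wigner D-matrix element — the rotation-matrix element ⟨l m'| R(α,β,γ) |l m⟩ in the angular-momentum basis.
D^2_{-1,1}(3.3146,0.8693,0.9925) = e^{-i·-1·3.3146}·d^2_{-1,1}(0.8693)·e^{-i·1·0.9925}. Compute d first:
Half-angle: c=0.907017, s=0.421093. N=√(1·6·6·1)=6.000000
Admissible k: 2..3 (factorial args all ≥0)
  k=2: (−1)^0·6.0000/(2)·0.9070^2·0.4211^2 = +0.437631
  k=3: (−1)^1·6.0000/(6)·0.9070^0·0.4211^4 = -0.031442
d^2_{-1,1}(0.8693) = +0.437631 -0.031442 = +0.406189
Phases: e^{-i·(-1)·3.3146}=-0.985072-0.172146i, e^{-i·(1)·0.9925}=+0.546598-0.837395i ⇒ D=-0.277262+0.296843i

Wigner D-matrix element, Re=-0.2773 Im=0.2968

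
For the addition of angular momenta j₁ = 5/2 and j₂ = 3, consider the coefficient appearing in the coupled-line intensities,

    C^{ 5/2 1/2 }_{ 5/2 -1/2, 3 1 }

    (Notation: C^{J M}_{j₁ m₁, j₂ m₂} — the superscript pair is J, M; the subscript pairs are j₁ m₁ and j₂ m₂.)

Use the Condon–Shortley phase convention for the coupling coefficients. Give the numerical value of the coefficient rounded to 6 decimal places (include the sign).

+0.478091  (= +√(8/35))

triangle: 3!·2!·3!/9! = 72/362880
(j±m)!: 2!·3!·4!·2!·3!·2! = 6912
prefactor² = (2J+1)·Δ·N² = 288/35
  k=1: −1/(1!·2!·2!·3!·0!·0!) = -1/24
  k=2: +1/(2!·1!·1!·2!·1!·1!) = 1/4
  k=3: −1/(3!·0!·0!·1!·2!·2!) = -1/24
Σ = 1/6  ⇒  CG² = 288/35·(1/6)² = 8/35
CG = +√(8/35) = +0.478091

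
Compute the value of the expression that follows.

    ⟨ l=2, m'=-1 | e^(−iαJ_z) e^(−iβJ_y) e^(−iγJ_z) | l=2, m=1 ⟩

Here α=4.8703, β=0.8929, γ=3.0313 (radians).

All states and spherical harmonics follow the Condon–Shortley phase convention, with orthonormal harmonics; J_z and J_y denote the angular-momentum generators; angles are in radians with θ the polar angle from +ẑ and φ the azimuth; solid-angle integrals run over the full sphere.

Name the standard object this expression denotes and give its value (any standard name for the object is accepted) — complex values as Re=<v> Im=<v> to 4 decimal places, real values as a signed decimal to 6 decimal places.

This is a Wigner D-matrix element — the rotation-matrix element ⟨l m'| R(α,β,γ) |l m⟩ in the angular-momentum basis.
Split into d^2_{-1,1}(β=0.8929) × two z-phases.
c=cos(0.892900/2)=0.901986, s=sin(0.892900/2)=0.431766; N=√[1·6·6·1]=6.000000
k∈{2,3} keeps every argument non-negative
  k=2: (−1)^0·6.0000/(2)·0.9020^2·0.4318^2 = +0.455007
  k=3: (−1)^1·6.0000/(6)·0.9020^0·0.4318^4 = -0.034753
d^2_{-1,1}(0.8929) = +0.455007 -0.034753 = +0.420253
Attach z-rotation phases: D = e^{-i(-1)(4.8703)}·(+0.420253)·e^{-i(1)(3.0313)} = -0.111367+0.405229i

Wigner D-matrix element, Re=-0.1114 Im=0.4052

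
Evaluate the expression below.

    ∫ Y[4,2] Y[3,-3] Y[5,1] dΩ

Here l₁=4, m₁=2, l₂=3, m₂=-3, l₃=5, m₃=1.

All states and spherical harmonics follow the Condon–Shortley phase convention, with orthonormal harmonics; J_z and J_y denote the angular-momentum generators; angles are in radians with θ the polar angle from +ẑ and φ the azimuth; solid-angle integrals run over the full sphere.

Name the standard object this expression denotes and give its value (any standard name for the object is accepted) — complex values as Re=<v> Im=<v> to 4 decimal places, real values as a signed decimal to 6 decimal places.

Gaunt coefficient, +0.143662

This is a Gaunt coefficient — the integral of a triple product of spherical harmonics over the sphere.
Rules hold: Σm=0, L=12 even, 1≤5≤7.
N = 9·7·11 = 693
Δ = 2!·6!·4!/13! = 1/180180
Racah Σ t=0..2: t=0:+1/576 t=1:−1/144 t=2:+1/576 = -1/288
⇒ 3j(4 3 5; 0 0 0)² = 20/1001, sgn +1
Racah Σ t=0..0: t=0:+1/2304 = 1/2304
⇒ 3j(4 3 5; 2 -3 1)² = 75/4004, sgn +1
4πI² = N·(3j₀)²·(3jₘ)² = 3375/13013
I = +1·√(0.259356/4π) = 0.14366244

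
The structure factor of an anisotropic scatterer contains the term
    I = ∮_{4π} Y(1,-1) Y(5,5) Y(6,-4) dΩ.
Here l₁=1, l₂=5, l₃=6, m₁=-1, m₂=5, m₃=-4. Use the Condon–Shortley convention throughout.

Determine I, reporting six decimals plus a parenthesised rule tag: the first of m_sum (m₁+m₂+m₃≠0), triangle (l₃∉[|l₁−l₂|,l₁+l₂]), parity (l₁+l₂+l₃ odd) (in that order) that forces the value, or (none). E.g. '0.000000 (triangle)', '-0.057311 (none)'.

m-sum 0 ✓  L=12 even ✓  4≤6≤6 ✓
Π(2lᵢ+1) = 3×11×13 = 429
triangle coeff Δ(1,5,6) = 1/858
Σ_t [0,0]: t=0:+1/14400 = 1/14400
(3j)²=6/143 [(1 5 6; 0 0 0)], sign=+1
Σ_t [0,0]: t=0:+1/7257600 = 1/7257600
(3j)²=1/858 [(1 5 6; -1 5 -4)], sign=+1
⇒ 4πI² = 3/143
I = (+1)√(3/143/(4π)) = 0.04085899
No selection rule forces the value: the integral is nonzero (none).

0.040859 (none)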